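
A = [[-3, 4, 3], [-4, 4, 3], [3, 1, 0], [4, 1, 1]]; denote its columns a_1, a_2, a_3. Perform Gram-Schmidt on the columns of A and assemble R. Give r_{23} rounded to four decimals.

a_1 = (-3, -4, 3, 4); ‖a_1‖ = 7.0711, so e_1 = (-0.4243, -0.5657, 0.4243, 0.5657).
e_1·a_2 = (-0.4243)·4 + (-0.5657)·4 + 0.4243·1 + 0.5657·1 = -2.9698.
u_2 = a_2 + 2.9698·e_1 = (2.7400, 2.3200, 2.2600, 2.6800).
‖u_2‖ = 5.0180, so e_2 = (0.5460, 0.4623, 0.4504, 0.5341).
r_{23} = e_2·a_3 = 3.5592.

r_{23} = 3.5592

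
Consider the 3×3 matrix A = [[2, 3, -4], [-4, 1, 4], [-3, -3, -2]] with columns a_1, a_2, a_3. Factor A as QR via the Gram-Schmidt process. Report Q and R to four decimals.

a_1 = (2, -4, -3); ‖a_1‖ = 5.3852, so q_1 = (0.3714, -0.7428, -0.5571).
q_1·a_2 = 0.3714·3 + (-0.7428)·1 + (-0.5571)·(-3) = 2.0426.
u_2 = a_2 − 2.0426·q_1 = (2.2414, 2.5172, -1.8621).
‖u_2‖ = 3.8507, so q_2 = (0.5821, 0.6537, -0.4836).
q_1·a_3 = 0.3714·(-4) + (-0.7428)·4 + (-0.5571)·(-2) = -3.3425; q_2·a_3 = 0.5821·(-4) + 0.6537·4 + (-0.4836)·(-2) = 1.2537.
u_3 = a_3 + 3.3425·q_1 − 1.2537·q_2 = (-3.4884, 0.6977, -3.2558).
‖u_3‖ = 4.8224, so q_3 = (-0.7234, 0.1447, -0.6751).

Q = [[0.3714, 0.5821, -0.7234], [-0.7428, 0.6537, 0.1447], [-0.5571, -0.4836, -0.6751]], R = [[5.3852, 2.0426, -3.3425], [0.0000, 3.8507, 1.2537], [0.0000, 0.0000, 4.8224]]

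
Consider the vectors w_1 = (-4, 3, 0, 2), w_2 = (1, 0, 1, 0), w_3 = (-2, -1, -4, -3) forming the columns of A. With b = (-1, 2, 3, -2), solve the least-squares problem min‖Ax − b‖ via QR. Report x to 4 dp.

x = (1.4458, 8.5904, 1.5663)

w_1 = (-4, 3, 0, 2); ‖w_1‖ = 5.3852, so q_1 = (-0.7428, 0.5571, 0.0000, 0.3714).
q_1·w_2 = (-0.7428)·1 + 0.5571·0 + 0.0000·1 + 0.3714·0 = -0.7428.
u_2 = w_2 + 0.7428·q_1 = (0.4483, 0.4138, 1.0000, 0.2759).
‖u_2‖ = 1.2034, so q_2 = (0.3725, 0.3438, 0.8309, 0.2292).
q_1·w_3 = (-0.7428)·(-2) + 0.5571·(-1) + 0.0000·(-4) + 0.3714·(-3) = -0.1857; q_2·w_3 = 0.3725·(-2) + 0.3438·(-1) + 0.8309·(-4) + 0.2292·(-3) = -5.1003.
u_3 = w_3 + 0.1857·q_1 + 5.1003·q_2 = (-0.2381, 0.8571, 0.2381, -1.7619).
‖u_3‖ = 1.9881, so q_3 = (-0.1198, 0.4311, 0.1198, -0.8862).
Qᵀb = (1.1142, 2.3496, 3.1138).
Back-substitute: x_3 = 3.1138/1.9881 = 1.5663.
x_2 = (2.3496 + 5.1003·1.5663)/1.2034 = 8.5904.
x_1 = (1.1142 + 0.7428·8.5904 + 0.1857·1.5663)/5.3852 = 1.4458.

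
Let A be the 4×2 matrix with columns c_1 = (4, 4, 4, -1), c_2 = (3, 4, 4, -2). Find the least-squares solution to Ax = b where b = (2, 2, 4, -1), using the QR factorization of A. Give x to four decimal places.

x = (0.1461, 0.5618)

c_1 = (4, 4, 4, -1); ‖c_1‖ = 7.0000, so e_1 = (0.5714, 0.5714, 0.5714, -0.1429).
e_1·c_2 = 0.5714·3 + 0.5714·4 + 0.5714·4 + (-0.1429)·(-2) = 6.5714.
u_2 = c_2 − 6.5714·e_1 = (-0.7551, 0.2449, 0.2449, -1.0612).
‖u_2‖ = 1.3477, so e_2 = (-0.5603, 0.1817, 0.1817, -0.7874).
Qᵀb = (4.7143, 0.7571).
Back-substitute: x_2 = 0.7571/1.3477 = 0.5618.
x_1 = (4.7143 − 6.5714·0.5618)/7.0000 = 0.1461.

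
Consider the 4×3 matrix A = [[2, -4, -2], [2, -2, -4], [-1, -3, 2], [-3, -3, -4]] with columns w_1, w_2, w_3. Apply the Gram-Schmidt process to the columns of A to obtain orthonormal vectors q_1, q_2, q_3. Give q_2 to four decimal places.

q_2 = (-0.6489, -0.3244, -0.4867, -0.4867)

w_1 = (2, 2, -1, -3); ‖w_1‖ = 4.2426, so q_1 = (0.4714, 0.4714, -0.2357, -0.7071).
q_1·w_2 = 0.4714·(-4) + 0.4714·(-2) + (-0.2357)·(-3) + (-0.7071)·(-3) = 0.0000.
u_2 = w_2 + 0.0000·q_1 = (-4.0000, -2.0000, -3.0000, -3.0000).
‖u_2‖ = 6.1644, so q_2 = (-0.6489, -0.3244, -0.4867, -0.4867).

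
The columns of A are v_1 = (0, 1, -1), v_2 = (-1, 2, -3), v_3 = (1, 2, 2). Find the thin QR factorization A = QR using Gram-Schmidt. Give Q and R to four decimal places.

v_1 = (0, 1, -1); ‖v_1‖ = 1.4142, so q_1 = (0.0000, 0.7071, -0.7071).
q_1·v_2 = 0.0000·(-1) + 0.7071·2 + (-0.7071)·(-3) = 3.5355.
u_2 = v_2 − 3.5355·q_1 = (-1.0000, -0.5000, -0.5000).
‖u_2‖ = 1.2247, so q_2 = (-0.8165, -0.4082, -0.4082).
q_1·v_3 = 0.0000·1 + 0.7071·2 + (-0.7071)·2 = 0.0000; q_2·v_3 = (-0.8165)·1 + (-0.4082)·2 + (-0.4082)·2 = -2.4495.
u_3 = v_3 + 0.0000·q_1 + 2.4495·q_2 = (-1.0000, 1.0000, 1.0000).
‖u_3‖ = 1.7321, so q_3 = (-0.5774, 0.5774, 0.5774).

Q = [[0.0000, -0.8165, -0.5774], [0.7071, -0.4082, 0.5774], [-0.7071, -0.4082, 0.5774]], R = [[1.4142, 3.5355, 0.0000], [0.0000, 1.2247, -2.4495], [0.0000, 0.0000, 1.7321]]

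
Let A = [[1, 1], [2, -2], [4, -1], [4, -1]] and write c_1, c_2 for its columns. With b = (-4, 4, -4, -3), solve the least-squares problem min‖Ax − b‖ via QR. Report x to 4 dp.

x = (-1.6159, -3.2536)

q_1 = c_1/‖c_1‖ = (1, 2, 4, 4)/6.0828 = (0.1644, 0.3288, 0.6576, 0.6576).
r_{12} = q_1·c_2 = -1.8084.
u_2 = c_2 + 1.8084·q_1 = (1.2973, -1.4054, 0.1892, 0.1892).
‖u_2‖ = 1.9313, so q_2 = (0.6717, -0.7277, 0.0980, 0.0980).
Qᵀb = (-3.9456, -6.2836).
Back-substitute: x_2 = -6.2836/1.9313 = -3.2536.
x_1 = (-3.9456 + 1.8084·(-3.2536))/6.0828 = -1.6159.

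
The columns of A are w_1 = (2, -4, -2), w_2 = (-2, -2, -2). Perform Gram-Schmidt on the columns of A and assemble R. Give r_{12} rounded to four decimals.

r_{12} = 1.6330

w_1 = (2, -4, -2); ‖w_1‖ = 4.8990, so e_1 = (0.4082, -0.8165, -0.4082).
r_{12} = e_1·w_2 = 1.6330.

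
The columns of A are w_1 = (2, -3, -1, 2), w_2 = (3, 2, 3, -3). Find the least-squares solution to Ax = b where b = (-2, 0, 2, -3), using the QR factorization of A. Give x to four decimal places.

w_1 = (2, -3, -1, 2); ‖w_1‖ = 4.2426, so q_1 = (0.4714, -0.7071, -0.2357, 0.4714).
q_1·w_2 = 0.4714·3 + (-0.7071)·2 + (-0.2357)·3 + 0.4714·(-3) = -2.1213.
u_2 = w_2 + 2.1213·q_1 = (4.0000, 0.5000, 2.5000, -2.0000).
‖u_2‖ = 5.1478, so q_2 = (0.7770, 0.0971, 0.4856, -0.3885).
Qᵀb = (-2.8284, 0.5828).
Back-substitute: x_2 = 0.5828/5.1478 = 0.1132.
x_1 = (-2.8284 + 2.1213·0.1132)/4.2426 = -0.6101.

x = (-0.6101, 0.1132)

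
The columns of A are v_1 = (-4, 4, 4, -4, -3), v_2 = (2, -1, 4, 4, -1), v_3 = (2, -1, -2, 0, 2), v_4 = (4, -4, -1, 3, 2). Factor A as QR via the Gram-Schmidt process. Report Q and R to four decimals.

Q = [[-0.4682, 0.2481, 0.6580, -0.0274], [0.4682, -0.0834, 0.2254, -0.8406], [0.4682, 0.7398, 0.3065, 0.2238], [-0.4682, 0.5774, -0.4659, -0.4626], [-0.3511, -0.2255, 0.4530, -0.1691]], R = [[8.5440, -1.0534, -3.0431, -6.3202], [0.0000, 6.0737, -1.3510, 1.8675], [0.0000, 0.0000, 1.3837, 0.9323], [0.0000, 0.0000, 0.0000, 1.3032]]

v_1 = (-4, 4, 4, -4, -3); ‖v_1‖ = 8.5440, so e_1 = (-0.4682, 0.4682, 0.4682, -0.4682, -0.3511).
e_1·v_2 = (-0.4682)·2 + 0.4682·(-1) + 0.4682·4 + (-0.4682)·4 + (-0.3511)·(-1) = -1.0534.
u_2 = v_2 + 1.0534·e_1 = (1.5068, -0.5068, 4.4932, 3.5068, -1.3699).
‖u_2‖ = 6.0737, so e_2 = (0.2481, -0.0834, 0.7398, 0.5774, -0.2255).
e_1·v_3 = (-0.4682)·2 + 0.4682·(-1) + 0.4682·(-2) + (-0.4682)·0 + (-0.3511)·2 = -3.0431; e_2·v_3 = 0.2481·2 + (-0.0834)·(-1) + 0.7398·(-2) + 0.5774·0 + (-0.2255)·2 = -1.3510.
u_3 = v_3 + 3.0431·e_1 + 1.3510·e_2 = (0.9105, 0.3119, 0.4241, -0.6446, 0.6268).
‖u_3‖ = 1.3837, so e_3 = (0.6580, 0.2254, 0.3065, -0.4659, 0.4530).
e_1·v_4 = (-0.4682)·4 + 0.4682·(-4) + 0.4682·(-1) + (-0.4682)·3 + (-0.3511)·2 = -6.3202; e_2·v_4 = 0.2481·4 + (-0.0834)·(-4) + 0.7398·(-1) + 0.5774·3 + (-0.2255)·2 = 1.8675; e_3·v_4 = 0.6580·4 + 0.2254·(-4) + 0.3065·(-1) + (-0.4659)·3 + 0.4530·2 = 0.9323.
u_4 = v_4 + 6.3202·e_1 − 1.8675·e_2 − 0.9323·e_3 = (-0.0357, -1.0954, 0.2917, -0.6028, -0.2203).
‖u_4‖ = 1.3032, so e_4 = (-0.0274, -0.8406, 0.2238, -0.4626, -0.1691).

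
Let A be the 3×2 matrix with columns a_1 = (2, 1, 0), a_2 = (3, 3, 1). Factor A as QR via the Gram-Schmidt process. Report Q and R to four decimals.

Q = [[0.8944, -0.3586], [0.4472, 0.7171], [0.0000, 0.5976]], R = [[2.2361, 4.0249], [0.0000, 1.6733]]

q_1 = a_1/‖a_1‖ = (2, 1, 0)/2.2361 = (0.8944, 0.4472, 0.0000).
r_{12} = q_1·a_2 = 4.0249.
u_2 = a_2 − 4.0249·q_1 = (-0.6000, 1.2000, 1.0000).
‖u_2‖ = 1.6733, so q_2 = (-0.3586, 0.7171, 0.5976).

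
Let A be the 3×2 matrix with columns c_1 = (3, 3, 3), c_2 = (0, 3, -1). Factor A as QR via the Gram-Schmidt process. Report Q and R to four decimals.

Q = [[0.5774, -0.2265], [0.5774, 0.7926], [0.5774, -0.5661]], R = [[5.1962, 1.1547], [0.0000, 2.9439]]

c_1 = (3, 3, 3); ‖c_1‖ = 5.1962, so e_1 = (0.5774, 0.5774, 0.5774).
e_1·c_2 = 0.5774·0 + 0.5774·3 + 0.5774·(-1) = 1.1547.
u_2 = c_2 − 1.1547·e_1 = (-0.6667, 2.3333, -1.6667).
‖u_2‖ = 2.9439, so e_2 = (-0.2265, 0.7926, -0.5661).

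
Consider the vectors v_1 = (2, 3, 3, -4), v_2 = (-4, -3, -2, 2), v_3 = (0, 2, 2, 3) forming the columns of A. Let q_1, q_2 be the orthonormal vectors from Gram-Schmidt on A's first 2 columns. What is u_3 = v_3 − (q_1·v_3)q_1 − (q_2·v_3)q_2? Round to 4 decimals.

v_1 = (2, 3, 3, -4); ‖v_1‖ = 6.1644, so q_1 = (0.3244, 0.4867, 0.4867, -0.6489).
q_1·v_2 = 0.3244·(-4) + 0.4867·(-3) + 0.4867·(-2) + (-0.6489)·2 = -5.0289.
u_2 = v_2 + 5.0289·q_1 = (-2.3684, -0.5526, 0.4474, -1.2632).
‖u_2‖ = 2.7768, so q_2 = (-0.8529, -0.1990, 0.1611, -0.4549).
q_1·v_3 = 0.3244·0 + 0.4867·2 + 0.4867·2 + (-0.6489)·3 = 0.0000; q_2·v_3 = (-0.8529)·0 + (-0.1990)·2 + 0.1611·2 + (-0.4549)·3 = -1.4405.
u_3 = v_3 + 0.0000·q_1 + 1.4405·q_2 = (-1.2287, 1.7133, 2.2321, 2.3447).

u_3 = (-1.2287, 1.7133, 2.2321, 2.3447)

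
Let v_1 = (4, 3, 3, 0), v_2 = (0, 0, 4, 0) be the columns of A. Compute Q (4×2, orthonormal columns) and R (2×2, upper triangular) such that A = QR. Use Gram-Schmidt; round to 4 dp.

q_1 = v_1/‖v_1‖ = (4, 3, 3, 0)/5.8310 = (0.6860, 0.5145, 0.5145, 0.0000).
r_{12} = q_1·v_2 = 2.0580.
u_2 = v_2 − 2.0580·q_1 = (-1.4118, -1.0588, 2.9412, 0.0000).
‖u_2‖ = 3.4300, so q_2 = (-0.4116, -0.3087, 0.8575, 0.0000).

Q = [[0.6860, -0.4116], [0.5145, -0.3087], [0.5145, 0.8575], [0.0000, 0.0000]], R = [[5.8310, 2.0580], [0.0000, 3.4300]]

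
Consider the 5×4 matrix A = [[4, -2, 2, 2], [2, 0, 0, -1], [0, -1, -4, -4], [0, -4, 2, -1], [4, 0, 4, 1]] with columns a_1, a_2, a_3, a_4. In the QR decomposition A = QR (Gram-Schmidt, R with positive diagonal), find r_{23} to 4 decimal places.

a_1 = (4, 2, 0, 0, 4); ‖a_1‖ = 6.0000, so e_1 = (0.6667, 0.3333, 0.0000, 0.0000, 0.6667).
e_1·a_2 = 0.6667·(-2) + 0.3333·0 + 0.0000·(-1) + 0.0000·(-4) + 0.6667·0 = -1.3333.
u_2 = a_2 + 1.3333·e_1 = (-1.1111, 0.4444, -1.0000, -4.0000, 0.8889).
‖u_2‖ = 4.3843, so e_2 = (-0.2534, 0.1014, -0.2281, -0.9123, 0.2027).
r_{23} = e_2·a_3 = -0.6082.

r_{23} = -0.6082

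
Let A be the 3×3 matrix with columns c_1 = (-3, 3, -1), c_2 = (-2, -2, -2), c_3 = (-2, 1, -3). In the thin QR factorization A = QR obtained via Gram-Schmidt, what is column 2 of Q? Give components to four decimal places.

e_2 = (-0.4905, -0.6745, -0.5518)

c_1 = (-3, 3, -1); ‖c_1‖ = 4.3589, so e_1 = (-0.6882, 0.6882, -0.2294).
e_1·c_2 = (-0.6882)·(-2) + 0.6882·(-2) + (-0.2294)·(-2) = 0.4588.
u_2 = c_2 − 0.4588·e_1 = (-1.6842, -2.3158, -1.8947).
‖u_2‖ = 3.4336, so e_2 = (-0.4905, -0.6745, -0.5518).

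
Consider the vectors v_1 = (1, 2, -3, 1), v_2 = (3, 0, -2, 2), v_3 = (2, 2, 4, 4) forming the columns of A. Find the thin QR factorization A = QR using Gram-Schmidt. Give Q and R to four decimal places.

Q = [[0.2582, 0.7584, 0.0413], [0.5164, -0.4907, 0.6035], [-0.7746, 0.0669, 0.5932], [0.2582, 0.4238, 0.5313]], R = [[3.8730, 2.8402, -0.5164], [0.0000, 2.9889, 2.4982], [0.0000, 0.0000, 5.7873]]

v_1 = (1, 2, -3, 1); ‖v_1‖ = 3.8730, so q_1 = (0.2582, 0.5164, -0.7746, 0.2582).
q_1·v_2 = 0.2582·3 + 0.5164·0 + (-0.7746)·(-2) + 0.2582·2 = 2.8402.
u_2 = v_2 − 2.8402·q_1 = (2.2667, -1.4667, 0.2000, 1.2667).
‖u_2‖ = 2.9889, so q_2 = (0.7584, -0.4907, 0.0669, 0.4238).
q_1·v_3 = 0.2582·2 + 0.5164·2 + (-0.7746)·4 + 0.2582·4 = -0.5164; q_2·v_3 = 0.7584·2 + (-0.4907)·2 + 0.0669·4 + 0.4238·4 = 2.4982.
u_3 = v_3 + 0.5164·q_1 − 2.4982·q_2 = (0.2388, 3.4925, 3.4328, 3.0746).
‖u_3‖ = 5.7873, so q_3 = (0.0413, 0.6035, 0.5932, 0.5313).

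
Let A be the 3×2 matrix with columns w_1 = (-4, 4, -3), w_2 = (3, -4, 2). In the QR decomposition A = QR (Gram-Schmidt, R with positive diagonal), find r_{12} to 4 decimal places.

r_{12} = -5.3099

w_1 = (-4, 4, -3); ‖w_1‖ = 6.4031, so q_1 = (-0.6247, 0.6247, -0.4685).
r_{12} = q_1·w_2 = -5.3099.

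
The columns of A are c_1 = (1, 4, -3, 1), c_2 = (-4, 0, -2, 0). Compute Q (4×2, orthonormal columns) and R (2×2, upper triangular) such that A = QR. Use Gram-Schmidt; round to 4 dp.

Q = [[0.1925, -0.9144], [0.7698, -0.0665], [-0.5774, -0.3990], [0.1925, -0.0166]], R = [[5.1962, 0.3849], [0.0000, 4.4555]]

e_1 = c_1/‖c_1‖ = (1, 4, -3, 1)/5.1962 = (0.1925, 0.7698, -0.5774, 0.1925).
r_{12} = e_1·c_2 = 0.3849.
u_2 = c_2 − 0.3849·e_1 = (-4.0741, -0.2963, -1.7778, -0.0741).
‖u_2‖ = 4.4555, so e_2 = (-0.9144, -0.0665, -0.3990, -0.0166).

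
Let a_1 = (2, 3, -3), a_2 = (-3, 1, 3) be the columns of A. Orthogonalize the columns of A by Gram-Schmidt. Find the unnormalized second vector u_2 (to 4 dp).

u_2 = (-1.9091, 2.6364, 1.3636)

e_1 = a_1/‖a_1‖ = (2, 3, -3)/4.6904 = (0.4264, 0.6396, -0.6396).
r_{12} = e_1·a_2 = -2.5584.
u_2 = a_2 + 2.5584·e_1 = (-1.9091, 2.6364, 1.3636).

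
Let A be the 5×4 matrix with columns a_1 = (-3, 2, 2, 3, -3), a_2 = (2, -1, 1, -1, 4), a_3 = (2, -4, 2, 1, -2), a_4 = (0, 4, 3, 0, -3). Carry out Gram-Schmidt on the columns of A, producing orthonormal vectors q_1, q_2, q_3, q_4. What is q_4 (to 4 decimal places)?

a_1 = (-3, 2, 2, 3, -3); ‖a_1‖ = 5.9161, so q_1 = (-0.5071, 0.3381, 0.3381, 0.5071, -0.5071).
q_1·a_2 = (-0.5071)·2 + 0.3381·(-1) + 0.3381·1 + 0.5071·(-1) + (-0.5071)·4 = -3.5496.
u_2 = a_2 + 3.5496·q_1 = (0.2000, 0.2000, 2.2000, 0.8000, 2.2000).
‖u_2‖ = 3.2249, so q_2 = (0.0620, 0.0620, 0.6822, 0.2481, 0.6822).
q_1·a_3 = (-0.5071)·2 + 0.3381·(-4) + 0.3381·2 + 0.5071·1 + (-0.5071)·(-2) = -0.1690; q_2·a_3 = 0.0620·2 + 0.0620·(-4) + 0.6822·2 + 0.2481·1 + 0.6822·(-2) = 0.1240.
u_3 = a_3 + 0.1690·q_1 − 0.1240·q_2 = (1.9066, -3.9505, 1.9725, 1.0549, -2.1703).
‖u_3‖ = 5.3811, so q_3 = (0.3543, -0.7342, 0.3666, 0.1960, -0.4033).
q_1·a_4 = (-0.5071)·0 + 0.3381·4 + 0.3381·3 + 0.5071·0 + (-0.5071)·(-3) = 3.8877; q_2·a_4 = 0.0620·0 + 0.0620·4 + 0.6822·3 + 0.2481·0 + 0.6822·(-3) = 0.2481; q_3·a_4 = 0.3543·0 + (-0.7342)·4 + 0.3666·3 + 0.1960·0 + (-0.4033)·(-3) = -0.6269.
u_4 = a_4 − 3.8877·q_1 − 0.2481·q_2 + 0.6269·q_3 = (2.1782, 2.2101, 1.7463, -1.9101, -1.4507).
‖u_4‖ = 4.2931, so q_4 = (0.5074, 0.5148, 0.4068, -0.4449, -0.3379).

q_4 = (0.5074, 0.5148, 0.4068, -0.4449, -0.3379)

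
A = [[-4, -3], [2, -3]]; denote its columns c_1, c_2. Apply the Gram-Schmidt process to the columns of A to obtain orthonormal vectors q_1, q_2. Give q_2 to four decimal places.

q_2 = (-0.4472, -0.8944)

q_1 = c_1/‖c_1‖ = (-4, 2)/4.4721 = (-0.8944, 0.4472).
r_{12} = q_1·c_2 = 1.3416.
u_2 = c_2 − 1.3416·q_1 = (-1.8000, -3.6000).
‖u_2‖ = 4.0249, so q_2 = (-0.4472, -0.8944).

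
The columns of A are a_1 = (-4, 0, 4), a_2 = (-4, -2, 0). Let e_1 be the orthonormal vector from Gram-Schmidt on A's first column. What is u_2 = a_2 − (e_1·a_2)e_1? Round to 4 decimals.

u_2 = (-2.0000, -2.0000, -2.0000)

a_1 = (-4, 0, 4); ‖a_1‖ = 5.6569, so e_1 = (-0.7071, 0.0000, 0.7071).
e_1·a_2 = (-0.7071)·(-4) + 0.0000·(-2) + 0.7071·0 = 2.8284.
u_2 = a_2 − 2.8284·e_1 = (-2.0000, -2.0000, -2.0000).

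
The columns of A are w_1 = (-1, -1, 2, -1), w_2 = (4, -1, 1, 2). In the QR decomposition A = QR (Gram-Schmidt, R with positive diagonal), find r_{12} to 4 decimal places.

w_1 = (-1, -1, 2, -1); ‖w_1‖ = 2.6458, so e_1 = (-0.3780, -0.3780, 0.7559, -0.3780).
r_{12} = e_1·w_2 = -1.1339.

r_{12} = -1.1339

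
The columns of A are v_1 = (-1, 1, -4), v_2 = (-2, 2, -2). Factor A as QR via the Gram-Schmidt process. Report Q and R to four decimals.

Q = [[-0.2357, -0.6667], [0.2357, 0.6667], [-0.9428, 0.3333]], R = [[4.2426, 2.8284], [0.0000, 2.0000]]

q_1 = v_1/‖v_1‖ = (-1, 1, -4)/4.2426 = (-0.2357, 0.2357, -0.9428).
r_{12} = q_1·v_2 = 2.8284.
u_2 = v_2 − 2.8284·q_1 = (-1.3333, 1.3333, 0.6667).
‖u_2‖ = 2.0000, so q_2 = (-0.6667, 0.6667, 0.3333).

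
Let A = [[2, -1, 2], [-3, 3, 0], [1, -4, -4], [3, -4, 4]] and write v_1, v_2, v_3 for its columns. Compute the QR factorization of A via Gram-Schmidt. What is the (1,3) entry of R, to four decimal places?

v_1 = (2, -3, 1, 3); ‖v_1‖ = 4.7958, so e_1 = (0.4170, -0.6255, 0.2085, 0.6255).
r_{13} = e_1·v_3 = 2.5022.

r_{13} = 2.5022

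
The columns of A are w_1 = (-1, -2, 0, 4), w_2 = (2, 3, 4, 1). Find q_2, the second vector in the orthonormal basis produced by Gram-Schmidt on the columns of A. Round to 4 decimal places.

q_1 = w_1/‖w_1‖ = (-1, -2, 0, 4)/4.5826 = (-0.2182, -0.4364, 0.0000, 0.8729).
r_{12} = q_1·w_2 = -0.8729.
u_2 = w_2 + 0.8729·q_1 = (1.8095, 2.6190, 4.0000, 1.7619).
‖u_2‖ = 5.4072, so q_2 = (0.3346, 0.4844, 0.7398, 0.3258).

q_2 = (0.3346, 0.4844, 0.7398, 0.3258)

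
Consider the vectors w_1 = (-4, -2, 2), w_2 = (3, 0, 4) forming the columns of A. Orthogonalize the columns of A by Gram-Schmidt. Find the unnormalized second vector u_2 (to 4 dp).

w_1 = (-4, -2, 2); ‖w_1‖ = 4.8990, so e_1 = (-0.8165, -0.4082, 0.4082).
e_1·w_2 = (-0.8165)·3 + (-0.4082)·0 + 0.4082·4 = -0.8165.
u_2 = w_2 + 0.8165·e_1 = (2.3333, -0.3333, 4.3333).

u_2 = (2.3333, -0.3333, 4.3333)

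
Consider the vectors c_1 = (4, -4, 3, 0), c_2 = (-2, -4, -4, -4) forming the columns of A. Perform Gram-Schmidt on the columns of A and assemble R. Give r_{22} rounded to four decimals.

e_1 = c_1/‖c_1‖ = (4, -4, 3, 0)/6.4031 = (0.6247, -0.6247, 0.4685, 0.0000).
r_{12} = e_1·c_2 = -0.6247.
u_2 = c_2 + 0.6247·e_1 = (-1.6098, -4.3902, -3.7073, -4.0000).
r_{22} = ‖u_2‖ = 7.1840.

r_{22} = 7.1840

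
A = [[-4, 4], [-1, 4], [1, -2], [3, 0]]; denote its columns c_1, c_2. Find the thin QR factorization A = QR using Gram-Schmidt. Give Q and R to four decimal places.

Q = [[-0.7698, 0.1742], [-0.1925, 0.7492], [0.1925, -0.2788], [0.5774, 0.5750]], R = [[5.1962, -4.2339], [0.0000, 4.2514]]

c_1 = (-4, -1, 1, 3); ‖c_1‖ = 5.1962, so q_1 = (-0.7698, -0.1925, 0.1925, 0.5774).
q_1·c_2 = (-0.7698)·4 + (-0.1925)·4 + 0.1925·(-2) + 0.5774·0 = -4.2339.
u_2 = c_2 + 4.2339·q_1 = (0.7407, 3.1852, -1.1852, 2.4444).
‖u_2‖ = 4.2514, so q_2 = (0.1742, 0.7492, -0.2788, 0.5750).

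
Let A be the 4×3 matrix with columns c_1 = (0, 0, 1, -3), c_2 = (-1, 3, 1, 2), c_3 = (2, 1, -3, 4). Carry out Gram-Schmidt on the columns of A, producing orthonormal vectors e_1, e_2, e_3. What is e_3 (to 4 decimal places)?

e_1 = c_1/‖c_1‖ = (0, 0, 1, -3)/3.1623 = (0.0000, 0.0000, 0.3162, -0.9487).
r_{12} = e_1·c_2 = -1.5811.
u_2 = c_2 + 1.5811·e_1 = (-1.0000, 3.0000, 1.5000, 0.5000).
‖u_2‖ = 3.5355, so e_2 = (-0.2828, 0.8485, 0.4243, 0.1414).
r_{13} = e_1·c_3 = -4.7434; r_{23} = e_2·c_3 = -0.4243.
u_3 = c_3 + 4.7434·e_1 + 0.4243·e_2 = (1.8800, 1.3600, -1.3200, -0.4400).
‖u_3‖ = 2.7055, so e_3 = (0.6949, 0.5027, -0.4879, -0.1626).

e_3 = (0.6949, 0.5027, -0.4879, -0.1626)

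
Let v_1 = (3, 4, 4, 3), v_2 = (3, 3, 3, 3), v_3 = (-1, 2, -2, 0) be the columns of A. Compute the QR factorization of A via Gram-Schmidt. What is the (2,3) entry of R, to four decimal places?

r_{23} = -0.5657

v_1 = (3, 4, 4, 3); ‖v_1‖ = 7.0711, so q_1 = (0.4243, 0.5657, 0.5657, 0.4243).
q_1·v_2 = 0.4243·3 + 0.5657·3 + 0.5657·3 + 0.4243·3 = 5.9397.
u_2 = v_2 − 5.9397·q_1 = (0.4800, -0.3600, -0.3600, 0.4800).
‖u_2‖ = 0.8485, so q_2 = (0.5657, -0.4243, -0.4243, 0.5657).
r_{23} = q_2·v_3 = -0.5657.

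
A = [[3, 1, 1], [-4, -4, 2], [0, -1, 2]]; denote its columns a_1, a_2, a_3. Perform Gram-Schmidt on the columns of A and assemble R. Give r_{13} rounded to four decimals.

r_{13} = -1.0000

q_1 = a_1/‖a_1‖ = (3, -4, 0)/5.0000 = (0.6000, -0.8000, 0.0000).
r_{13} = q_1·a_3 = -1.0000.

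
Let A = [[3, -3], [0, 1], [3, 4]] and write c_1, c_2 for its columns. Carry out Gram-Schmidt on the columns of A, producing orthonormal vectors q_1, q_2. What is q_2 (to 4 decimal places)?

q_2 = (-0.6931, 0.1980, 0.6931)

q_1 = c_1/‖c_1‖ = (3, 0, 3)/4.2426 = (0.7071, 0.0000, 0.7071).
r_{12} = q_1·c_2 = 0.7071.
u_2 = c_2 − 0.7071·q_1 = (-3.5000, 1.0000, 3.5000).
‖u_2‖ = 5.0498, so q_2 = (-0.6931, 0.1980, 0.6931).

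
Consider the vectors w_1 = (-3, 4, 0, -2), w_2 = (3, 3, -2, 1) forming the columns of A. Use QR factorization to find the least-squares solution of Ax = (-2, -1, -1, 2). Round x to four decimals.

q_1 = w_1/‖w_1‖ = (-3, 4, 0, -2)/5.3852 = (-0.5571, 0.7428, 0.0000, -0.3714).
r_{12} = q_1·w_2 = 0.1857.
u_2 = w_2 − 0.1857·q_1 = (3.1034, 2.8621, -2.0000, 1.0690).
‖u_2‖ = 4.7922, so q_2 = (0.6476, 0.5972, -0.4173, 0.2231).
Qᵀb = (-0.3714, -1.0290).
Back-substitute: x_2 = -1.0290/4.7922 = -0.2147.
x_1 = (-0.3714 − 0.1857·(-0.2147))/5.3852 = -0.0616.

x = (-0.0616, -0.2147)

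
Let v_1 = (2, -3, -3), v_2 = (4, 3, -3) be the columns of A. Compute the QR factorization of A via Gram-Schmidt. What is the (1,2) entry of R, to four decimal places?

v_1 = (2, -3, -3); ‖v_1‖ = 4.6904, so q_1 = (0.4264, -0.6396, -0.6396).
r_{12} = q_1·v_2 = 1.7056.

r_{12} = 1.7056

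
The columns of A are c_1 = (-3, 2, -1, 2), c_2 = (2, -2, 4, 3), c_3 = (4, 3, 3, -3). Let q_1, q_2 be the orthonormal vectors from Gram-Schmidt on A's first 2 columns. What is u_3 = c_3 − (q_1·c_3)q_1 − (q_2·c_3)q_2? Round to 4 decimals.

q_1 = c_1/‖c_1‖ = (-3, 2, -1, 2)/4.2426 = (-0.7071, 0.4714, -0.2357, 0.4714).
r_{12} = q_1·c_2 = -1.8856.
u_2 = c_2 + 1.8856·q_1 = (0.6667, -1.1111, 3.5556, 3.8889).
‖u_2‖ = 5.4263, so q_2 = (0.1229, -0.2048, 0.6552, 0.7167).
r_{13} = q_1·c_3 = -3.5355; r_{23} = q_2·c_3 = -0.3071.
u_3 = c_3 + 3.5355·q_1 + 0.3071·q_2 = (1.5377, 4.6038, 2.3679, -1.1132).

u_3 = (1.5377, 4.6038, 2.3679, -1.1132)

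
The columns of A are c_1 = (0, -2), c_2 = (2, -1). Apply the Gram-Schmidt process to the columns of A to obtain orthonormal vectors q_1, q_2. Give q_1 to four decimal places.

c_1 = (0, -2); ‖c_1‖ = 2.0000, so q_1 = (0.0000, -1.0000).

q_1 = (0.0000, -1.0000)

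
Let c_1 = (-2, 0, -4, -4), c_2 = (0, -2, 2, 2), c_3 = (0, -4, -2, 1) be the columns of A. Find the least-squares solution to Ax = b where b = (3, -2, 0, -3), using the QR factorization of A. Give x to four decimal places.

c_1 = (-2, 0, -4, -4); ‖c_1‖ = 6.0000, so q_1 = (-0.3333, 0.0000, -0.6667, -0.6667).
q_1·c_2 = (-0.3333)·0 + 0.0000·(-2) + (-0.6667)·2 + (-0.6667)·2 = -2.6667.
u_2 = c_2 + 2.6667·q_1 = (-0.8889, -2.0000, 0.2222, 0.2222).
‖u_2‖ = 2.2111, so q_2 = (-0.4020, -0.9045, 0.1005, 0.1005).
q_1·c_3 = (-0.3333)·0 + 0.0000·(-4) + (-0.6667)·(-2) + (-0.6667)·1 = 0.6667; q_2·c_3 = (-0.4020)·0 + (-0.9045)·(-4) + 0.1005·(-2) + 0.1005·1 = 3.5176.
u_3 = c_3 − 0.6667·q_1 − 3.5176·q_2 = (1.6364, -0.8182, -1.9091, 1.0909).
‖u_3‖ = 2.8604, so q_3 = (0.5721, -0.2860, -0.6674, 0.3814).
Qᵀb = (1.0000, 0.3015, 1.1442).
Back-substitute: x_3 = 1.1442/2.8604 = 0.4000.
x_2 = (0.3015 − 3.5176·0.4000)/2.2111 = -0.5000.
x_1 = (1.0000 + 2.6667·(-0.5000) − 0.6667·0.4000)/6.0000 = -0.1000.

x = (-0.1000, -0.5000, 0.4000)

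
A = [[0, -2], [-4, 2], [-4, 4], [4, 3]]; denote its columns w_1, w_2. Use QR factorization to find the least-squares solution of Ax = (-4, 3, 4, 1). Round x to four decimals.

w_1 = (0, -4, -4, 4); ‖w_1‖ = 6.9282, so e_1 = (0.0000, -0.5774, -0.5774, 0.5774).
e_1·w_2 = 0.0000·(-2) + (-0.5774)·2 + (-0.5774)·4 + 0.5774·3 = -1.7321.
u_2 = w_2 + 1.7321·e_1 = (-2.0000, 1.0000, 3.0000, 4.0000).
‖u_2‖ = 5.4772, so e_2 = (-0.3651, 0.1826, 0.5477, 0.7303).
Qᵀb = (-3.4641, 4.9295).
Back-substitute: x_2 = 4.9295/5.4772 = 0.9000.
x_1 = (-3.4641 + 1.7321·0.9000)/6.9282 = -0.2750.

x = (-0.2750, 0.9000)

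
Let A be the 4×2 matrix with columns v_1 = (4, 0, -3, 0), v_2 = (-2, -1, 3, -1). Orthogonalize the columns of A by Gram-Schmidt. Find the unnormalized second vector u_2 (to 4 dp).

u_2 = (0.7200, -1.0000, 0.9600, -1.0000)

v_1 = (4, 0, -3, 0); ‖v_1‖ = 5.0000, so e_1 = (0.8000, 0.0000, -0.6000, 0.0000).
e_1·v_2 = 0.8000·(-2) + 0.0000·(-1) + (-0.6000)·3 + 0.0000·(-1) = -3.4000.
u_2 = v_2 + 3.4000·e_1 = (0.7200, -1.0000, 0.9600, -1.0000).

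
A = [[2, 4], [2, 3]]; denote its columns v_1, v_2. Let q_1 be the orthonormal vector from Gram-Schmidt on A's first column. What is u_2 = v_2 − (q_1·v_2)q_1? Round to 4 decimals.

u_2 = (0.5000, -0.5000)

v_1 = (2, 2); ‖v_1‖ = 2.8284, so q_1 = (0.7071, 0.7071).
q_1·v_2 = 0.7071·4 + 0.7071·3 = 4.9497.
u_2 = v_2 − 4.9497·q_1 = (0.5000, -0.5000).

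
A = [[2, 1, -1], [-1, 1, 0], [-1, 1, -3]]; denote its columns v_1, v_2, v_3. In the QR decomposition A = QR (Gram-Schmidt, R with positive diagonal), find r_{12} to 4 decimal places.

q_1 = v_1/‖v_1‖ = (2, -1, -1)/2.4495 = (0.8165, -0.4082, -0.4082).
r_{12} = q_1·v_2 = 0.0000.

r_{12} = 0.0000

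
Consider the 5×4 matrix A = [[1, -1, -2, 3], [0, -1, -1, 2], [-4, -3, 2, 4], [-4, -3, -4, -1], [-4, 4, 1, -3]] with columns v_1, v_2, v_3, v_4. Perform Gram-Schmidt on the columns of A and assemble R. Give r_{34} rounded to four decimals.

v_1 = (1, 0, -4, -4, -4); ‖v_1‖ = 7.0000, so q_1 = (0.1429, 0.0000, -0.5714, -0.5714, -0.5714).
q_1·v_2 = 0.1429·(-1) + 0.0000·(-1) + (-0.5714)·(-3) + (-0.5714)·(-3) + (-0.5714)·4 = 1.0000.
u_2 = v_2 − 1.0000·q_1 = (-1.1429, -1.0000, -2.4286, -2.4286, 4.5714).
‖u_2‖ = 5.9161, so q_2 = (-0.1932, -0.1690, -0.4105, -0.4105, 0.7727).
q_1·v_3 = 0.1429·(-2) + 0.0000·(-1) + (-0.5714)·2 + (-0.5714)·(-4) + (-0.5714)·1 = 0.2857; q_2·v_3 = (-0.1932)·(-2) + (-0.1690)·(-1) + (-0.4105)·2 + (-0.4105)·(-4) + 0.7727·1 = 2.1491.
u_3 = v_3 − 0.2857·q_1 − 2.1491·q_2 = (-1.6257, -0.6367, 3.0455, -2.9545, -0.4974).
‖u_3‖ = 4.6152, so q_3 = (-0.3522, -0.1380, 0.6599, -0.6402, -0.1078).
r_{34} = q_3·v_4 = 2.2704.

r_{34} = 2.2704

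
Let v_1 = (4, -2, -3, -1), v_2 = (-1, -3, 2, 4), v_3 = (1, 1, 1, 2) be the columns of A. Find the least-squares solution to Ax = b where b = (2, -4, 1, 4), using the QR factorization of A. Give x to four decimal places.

x = (0.6104, 1.0184, 0.3887)

v_1 = (4, -2, -3, -1); ‖v_1‖ = 5.4772, so q_1 = (0.7303, -0.3651, -0.5477, -0.1826).
q_1·v_2 = 0.7303·(-1) + (-0.3651)·(-3) + (-0.5477)·2 + (-0.1826)·4 = -1.4606.
u_2 = v_2 + 1.4606·q_1 = (0.0667, -3.5333, 1.2000, 3.7333).
‖u_2‖ = 5.2789, so q_2 = (0.0126, -0.6693, 0.2273, 0.7072).
q_1·v_3 = 0.7303·1 + (-0.3651)·1 + (-0.5477)·1 + (-0.1826)·2 = -0.5477; q_2·v_3 = 0.0126·1 + (-0.6693)·1 + 0.2273·1 + 0.7072·2 = 0.9851.
u_3 = v_3 + 0.5477·q_1 − 0.9851·q_2 = (1.3876, 1.4593, 0.4761, 1.2033).
‖u_3‖ = 2.3937, so q_3 = (0.5797, 0.6097, 0.1989, 0.5027).
Qᵀb = (1.6432, 5.7588, 0.9305).
Back-substitute: x_3 = 0.9305/2.3937 = 0.3887.
x_2 = (5.7588 − 0.9851·0.3887)/5.2789 = 1.0184.
x_1 = (1.6432 + 1.4606·1.0184 + 0.5477·0.3887)/5.4772 = 0.6104.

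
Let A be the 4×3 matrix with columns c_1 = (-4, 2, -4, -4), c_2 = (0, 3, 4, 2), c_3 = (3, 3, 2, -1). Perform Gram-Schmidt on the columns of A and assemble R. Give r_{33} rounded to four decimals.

r_{33} = 3.9025

c_1 = (-4, 2, -4, -4); ‖c_1‖ = 7.2111, so q_1 = (-0.5547, 0.2774, -0.5547, -0.5547).
q_1·c_2 = (-0.5547)·0 + 0.2774·3 + (-0.5547)·4 + (-0.5547)·2 = -2.4962.
u_2 = c_2 + 2.4962·q_1 = (-1.3846, 3.6923, 2.6154, 0.6154).
‖u_2‖ = 4.7717, so q_2 = (-0.2902, 0.7738, 0.5481, 0.1290).
q_1·c_3 = (-0.5547)·3 + 0.2774·3 + (-0.5547)·2 + (-0.5547)·(-1) = -1.3868; q_2·c_3 = (-0.2902)·3 + 0.7738·3 + 0.5481·2 + 0.1290·(-1) = 2.4181.
u_3 = c_3 + 1.3868·q_1 − 2.4181·q_2 = (2.9324, 1.5135, -0.0946, -2.0811).
r_{33} = ‖u_3‖ = 3.9025.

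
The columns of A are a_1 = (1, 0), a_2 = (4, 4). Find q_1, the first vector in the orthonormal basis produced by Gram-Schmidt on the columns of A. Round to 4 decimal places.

q_1 = (1.0000, 0.0000)

q_1 = a_1/‖a_1‖ = (1, 0)/1.0000 = (1.0000, 0.0000).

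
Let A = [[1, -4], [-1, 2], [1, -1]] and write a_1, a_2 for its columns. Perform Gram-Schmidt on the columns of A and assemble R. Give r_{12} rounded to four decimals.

r_{12} = -4.0415

e_1 = a_1/‖a_1‖ = (1, -1, 1)/1.7321 = (0.5774, -0.5774, 0.5774).
r_{12} = e_1·a_2 = -4.0415.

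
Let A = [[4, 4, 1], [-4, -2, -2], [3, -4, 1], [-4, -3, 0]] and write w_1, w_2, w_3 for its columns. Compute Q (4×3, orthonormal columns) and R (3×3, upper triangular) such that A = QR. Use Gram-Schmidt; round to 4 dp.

w_1 = (4, -4, 3, -4); ‖w_1‖ = 7.5498, so e_1 = (0.5298, -0.5298, 0.3974, -0.5298).
e_1·w_2 = 0.5298·4 + (-0.5298)·(-2) + 0.3974·(-4) + (-0.5298)·(-3) = 3.1789.
u_2 = w_2 − 3.1789·e_1 = (2.3158, -0.3158, -5.2632, -1.3158).
‖u_2‖ = 5.9072, so e_2 = (0.3920, -0.0535, -0.8910, -0.2227).
e_1·w_3 = 0.5298·1 + (-0.5298)·(-2) + 0.3974·1 + (-0.5298)·0 = 1.9868; e_2·w_3 = 0.3920·1 + (-0.0535)·(-2) + (-0.8910)·1 + (-0.2227)·0 = -0.3920.
u_3 = w_3 − 1.9868·e_1 + 0.3920·e_2 = (0.1011, -0.9683, -0.1388, 0.9653).
‖u_3‖ = 1.3780, so e_3 = (0.0733, -0.7027, -0.1007, 0.7005).

Q = [[0.5298, 0.3920, 0.0733], [-0.5298, -0.0535, -0.7027], [0.3974, -0.8910, -0.1007], [-0.5298, -0.2227, 0.7005]], R = [[7.5498, 3.1789, 1.9868], [0.0000, 5.9072, -0.3920], [0.0000, 0.0000, 1.3780]]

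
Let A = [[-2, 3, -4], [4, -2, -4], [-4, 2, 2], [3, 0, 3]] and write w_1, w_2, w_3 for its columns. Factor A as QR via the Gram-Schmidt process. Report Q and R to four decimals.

w_1 = (-2, 4, -4, 3); ‖w_1‖ = 6.7082, so q_1 = (-0.2981, 0.5963, -0.5963, 0.4472).
q_1·w_2 = (-0.2981)·3 + 0.5963·(-2) + (-0.5963)·2 + 0.4472·0 = -3.2796.
u_2 = w_2 + 3.2796·q_1 = (2.0222, -0.0444, 0.0444, 1.4667).
‖u_2‖ = 2.4989, so q_2 = (0.8092, -0.0178, 0.0178, 0.5869).
q_1·w_3 = (-0.2981)·(-4) + 0.5963·(-4) + (-0.5963)·2 + 0.4472·3 = -1.0435; q_2·w_3 = 0.8092·(-4) + (-0.0178)·(-4) + 0.0178·2 + 0.5869·3 = -1.3695.
u_3 = w_3 + 1.0435·q_1 + 1.3695·q_2 = (-3.2028, -3.4021, 1.4021, 4.2705).
‖u_3‖ = 6.4835, so q_3 = (-0.4940, -0.5247, 0.2163, 0.6587).

Q = [[-0.2981, 0.8092, -0.4940], [0.5963, -0.0178, -0.5247], [-0.5963, 0.0178, 0.2163], [0.4472, 0.5869, 0.6587]], R = [[6.7082, -3.2796, -1.0435], [0.0000, 2.4989, -1.3695], [0.0000, 0.0000, 6.4835]]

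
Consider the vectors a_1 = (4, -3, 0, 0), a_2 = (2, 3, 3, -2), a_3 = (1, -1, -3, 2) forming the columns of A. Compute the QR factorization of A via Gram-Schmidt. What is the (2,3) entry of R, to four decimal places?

q_1 = a_1/‖a_1‖ = (4, -3, 0, 0)/5.0000 = (0.8000, -0.6000, 0.0000, 0.0000).
r_{12} = q_1·a_2 = -0.2000.
u_2 = a_2 + 0.2000·q_1 = (2.1600, 2.8800, 3.0000, -2.0000).
‖u_2‖ = 5.0951, so q_2 = (0.4239, 0.5652, 0.5888, -0.3925).
r_{23} = q_2·a_3 = -2.6928.

r_{23} = -2.6928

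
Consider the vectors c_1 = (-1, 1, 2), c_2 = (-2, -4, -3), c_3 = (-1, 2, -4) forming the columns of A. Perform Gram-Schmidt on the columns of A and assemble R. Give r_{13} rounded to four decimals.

c_1 = (-1, 1, 2); ‖c_1‖ = 2.4495, so e_1 = (-0.4082, 0.4082, 0.8165).
r_{13} = e_1·c_3 = -2.0412.

r_{13} = -2.0412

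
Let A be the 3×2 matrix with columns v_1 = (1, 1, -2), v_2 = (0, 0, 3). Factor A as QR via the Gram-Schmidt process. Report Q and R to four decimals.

Q = [[0.4082, 0.5774], [0.4082, 0.5774], [-0.8165, 0.5774]], R = [[2.4495, -2.4495], [0.0000, 1.7321]]

v_1 = (1, 1, -2); ‖v_1‖ = 2.4495, so q_1 = (0.4082, 0.4082, -0.8165).
q_1·v_2 = 0.4082·0 + 0.4082·0 + (-0.8165)·3 = -2.4495.
u_2 = v_2 + 2.4495·q_1 = (1.0000, 1.0000, 1.0000).
‖u_2‖ = 1.7321, so q_2 = (0.5774, 0.5774, 0.5774).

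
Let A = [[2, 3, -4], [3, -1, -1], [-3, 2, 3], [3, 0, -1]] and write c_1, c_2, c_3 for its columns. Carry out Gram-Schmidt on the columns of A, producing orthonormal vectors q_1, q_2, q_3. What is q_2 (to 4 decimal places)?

c_1 = (2, 3, -3, 3); ‖c_1‖ = 5.5678, so q_1 = (0.3592, 0.5388, -0.5388, 0.5388).
q_1·c_2 = 0.3592·3 + 0.5388·(-1) + (-0.5388)·2 + 0.5388·0 = -0.5388.
u_2 = c_2 + 0.5388·q_1 = (3.1935, -0.7097, 1.7097, 0.2903).
‖u_2‖ = 3.7027, so q_2 = (0.8625, -0.1917, 0.4617, 0.0784).

q_2 = (0.8625, -0.1917, 0.4617, 0.0784)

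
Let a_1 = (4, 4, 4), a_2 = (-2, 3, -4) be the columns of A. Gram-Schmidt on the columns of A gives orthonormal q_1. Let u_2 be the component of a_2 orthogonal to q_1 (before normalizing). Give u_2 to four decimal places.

u_2 = (-1.0000, 4.0000, -3.0000)

a_1 = (4, 4, 4); ‖a_1‖ = 6.9282, so q_1 = (0.5774, 0.5774, 0.5774).
q_1·a_2 = 0.5774·(-2) + 0.5774·3 + 0.5774·(-4) = -1.7321.
u_2 = a_2 + 1.7321·q_1 = (-1.0000, 4.0000, -3.0000).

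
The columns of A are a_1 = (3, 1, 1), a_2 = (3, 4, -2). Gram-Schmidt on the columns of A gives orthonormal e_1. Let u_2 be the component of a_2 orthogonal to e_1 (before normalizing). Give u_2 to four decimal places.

u_2 = (0.0000, 3.0000, -3.0000)

e_1 = a_1/‖a_1‖ = (3, 1, 1)/3.3166 = (0.9045, 0.3015, 0.3015).
r_{12} = e_1·a_2 = 3.3166.
u_2 = a_2 − 3.3166·e_1 = (0.0000, 3.0000, -3.0000).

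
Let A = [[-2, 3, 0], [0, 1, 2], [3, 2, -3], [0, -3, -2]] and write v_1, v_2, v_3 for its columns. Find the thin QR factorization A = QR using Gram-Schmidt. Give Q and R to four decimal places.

Q = [[-0.5547, 0.6255, -0.5055], [0.0000, 0.2085, 0.5877], [0.8321, 0.4170, -0.3370], [0.0000, -0.6255, -0.5343]], R = [[3.6056, 0.0000, -2.4962], [0.0000, 4.7958, 0.4170], [0.0000, 0.0000, 3.2550]]

e_1 = v_1/‖v_1‖ = (-2, 0, 3, 0)/3.6056 = (-0.5547, 0.0000, 0.8321, 0.0000).
r_{12} = e_1·v_2 = 0.0000.
u_2 = v_2 + 0.0000·e_1 = (3.0000, 1.0000, 2.0000, -3.0000).
‖u_2‖ = 4.7958, so e_2 = (0.6255, 0.2085, 0.4170, -0.6255).
r_{13} = e_1·v_3 = -2.4962; r_{23} = e_2·v_3 = 0.4170.
u_3 = v_3 + 2.4962·e_1 − 0.4170·e_2 = (-1.6455, 1.9130, -1.0970, -1.7391).
‖u_3‖ = 3.2550, so e_3 = (-0.5055, 0.5877, -0.3370, -0.5343).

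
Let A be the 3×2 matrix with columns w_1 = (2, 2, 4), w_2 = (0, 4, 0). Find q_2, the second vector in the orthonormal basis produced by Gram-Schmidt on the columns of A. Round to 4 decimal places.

q_2 = (-0.1826, 0.9129, -0.3651)

q_1 = w_1/‖w_1‖ = (2, 2, 4)/4.8990 = (0.4082, 0.4082, 0.8165).
r_{12} = q_1·w_2 = 1.6330.
u_2 = w_2 − 1.6330·q_1 = (-0.6667, 3.3333, -1.3333).
‖u_2‖ = 3.6515, so q_2 = (-0.1826, 0.9129, -0.3651).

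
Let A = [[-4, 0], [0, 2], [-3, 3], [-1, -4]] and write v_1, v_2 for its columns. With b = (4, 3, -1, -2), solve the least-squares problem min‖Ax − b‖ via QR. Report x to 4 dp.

x = (-0.3621, 0.3169)

v_1 = (-4, 0, -3, -1); ‖v_1‖ = 5.0990, so e_1 = (-0.7845, 0.0000, -0.5883, -0.1961).
e_1·v_2 = (-0.7845)·0 + 0.0000·2 + (-0.5883)·3 + (-0.1961)·(-4) = -0.9806.
u_2 = v_2 + 0.9806·e_1 = (-0.7692, 2.0000, 2.4231, -4.1923).
‖u_2‖ = 5.2951, so e_2 = (-0.1453, 0.3777, 0.4576, -0.7917).
Qᵀb = (-2.1573, 1.6779).
Back-substitute: x_2 = 1.6779/5.2951 = 0.3169.
x_1 = (-2.1573 + 0.9806·0.3169)/5.0990 = -0.3621.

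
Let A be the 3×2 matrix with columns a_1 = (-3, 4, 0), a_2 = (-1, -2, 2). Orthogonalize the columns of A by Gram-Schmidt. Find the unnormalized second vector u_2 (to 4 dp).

e_1 = a_1/‖a_1‖ = (-3, 4, 0)/5.0000 = (-0.6000, 0.8000, 0.0000).
r_{12} = e_1·a_2 = -1.0000.
u_2 = a_2 + 1.0000·e_1 = (-1.6000, -1.2000, 2.0000).

u_2 = (-1.6000, -1.2000, 2.0000)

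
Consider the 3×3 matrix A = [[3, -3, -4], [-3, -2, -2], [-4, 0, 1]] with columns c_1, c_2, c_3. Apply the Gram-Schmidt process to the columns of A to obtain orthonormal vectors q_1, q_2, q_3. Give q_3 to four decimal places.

c_1 = (3, -3, -4); ‖c_1‖ = 5.8310, so q_1 = (0.5145, -0.5145, -0.6860).
q_1·c_2 = 0.5145·(-3) + (-0.5145)·(-2) + (-0.6860)·0 = -0.5145.
u_2 = c_2 + 0.5145·q_1 = (-2.7353, -2.2647, -0.3529).
‖u_2‖ = 3.5687, so q_2 = (-0.7665, -0.6346, -0.0989).
q_1·c_3 = 0.5145·(-4) + (-0.5145)·(-2) + (-0.6860)·1 = -1.7150; q_2·c_3 = (-0.7665)·(-4) + (-0.6346)·(-2) + (-0.0989)·1 = 4.2362.
u_3 = c_3 + 1.7150·q_1 − 4.2362·q_2 = (0.1293, -0.1940, 0.2425).
‖u_3‖ = 0.3364, so q_3 = (0.3845, -0.5767, 0.7209).

q_3 = (0.3845, -0.5767, 0.7209)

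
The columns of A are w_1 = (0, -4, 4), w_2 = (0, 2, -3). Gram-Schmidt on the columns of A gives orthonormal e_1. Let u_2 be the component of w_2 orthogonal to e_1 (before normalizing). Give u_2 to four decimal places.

u_2 = (0.0000, -0.5000, -0.5000)

w_1 = (0, -4, 4); ‖w_1‖ = 5.6569, so e_1 = (0.0000, -0.7071, 0.7071).
e_1·w_2 = 0.0000·0 + (-0.7071)·2 + 0.7071·(-3) = -3.5355.
u_2 = w_2 + 3.5355·e_1 = (0.0000, -0.5000, -0.5000).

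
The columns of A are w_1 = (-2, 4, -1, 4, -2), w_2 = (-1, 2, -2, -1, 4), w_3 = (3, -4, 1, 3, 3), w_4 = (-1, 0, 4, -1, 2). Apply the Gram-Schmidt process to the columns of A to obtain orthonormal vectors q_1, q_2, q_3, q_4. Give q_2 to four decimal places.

q_2 = (-0.1961, 0.3922, -0.3922, -0.1961, 0.7845)

w_1 = (-2, 4, -1, 4, -2); ‖w_1‖ = 6.4031, so q_1 = (-0.3123, 0.6247, -0.1562, 0.6247, -0.3123).
q_1·w_2 = (-0.3123)·(-1) + 0.6247·2 + (-0.1562)·(-2) + 0.6247·(-1) + (-0.3123)·4 = 0.0000.
u_2 = w_2 − 0.0000·q_1 = (-1.0000, 2.0000, -2.0000, -1.0000, 4.0000).
‖u_2‖ = 5.0990, so q_2 = (-0.1961, 0.3922, -0.3922, -0.1961, 0.7845).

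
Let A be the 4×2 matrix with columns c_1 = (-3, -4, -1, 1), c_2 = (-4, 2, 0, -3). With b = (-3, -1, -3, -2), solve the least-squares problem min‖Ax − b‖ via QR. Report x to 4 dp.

e_1 = c_1/‖c_1‖ = (-3, -4, -1, 1)/5.1962 = (-0.5774, -0.7698, -0.1925, 0.1925).
r_{12} = e_1·c_2 = 0.1925.
u_2 = c_2 − 0.1925·e_1 = (-3.8889, 2.1481, 0.0370, -3.0370).
‖u_2‖ = 5.3817, so e_2 = (-0.7226, 0.3992, 0.0069, -0.5643).
Qᵀb = (2.6943, 2.8767).
Back-substitute: x_2 = 2.8767/5.3817 = 0.5345.
x_1 = (2.6943 − 0.1925·0.5345)/5.1962 = 0.4987.

x = (0.4987, 0.5345)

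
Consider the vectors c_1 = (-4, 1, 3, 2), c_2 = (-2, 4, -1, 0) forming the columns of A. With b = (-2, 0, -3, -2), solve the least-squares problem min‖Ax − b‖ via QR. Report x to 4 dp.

q_1 = c_1/‖c_1‖ = (-4, 1, 3, 2)/5.4772 = (-0.7303, 0.1826, 0.5477, 0.3651).
r_{12} = q_1·c_2 = 1.6432.
u_2 = c_2 − 1.6432·q_1 = (-0.8000, 3.7000, -1.9000, -0.6000).
‖u_2‖ = 4.2778, so q_2 = (-0.1870, 0.8649, -0.4441, -0.1403).
Qᵀb = (-0.9129, 1.9870).
Back-substitute: x_2 = 1.9870/4.2778 = 0.4645.
x_1 = (-0.9129 − 1.6432·0.4645)/5.4772 = -0.3060.

x = (-0.3060, 0.4645)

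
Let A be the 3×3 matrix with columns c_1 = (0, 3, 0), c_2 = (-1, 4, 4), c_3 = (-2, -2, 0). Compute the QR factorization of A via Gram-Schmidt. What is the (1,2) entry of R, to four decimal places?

r_{12} = 4.0000

c_1 = (0, 3, 0); ‖c_1‖ = 3.0000, so e_1 = (0.0000, 1.0000, 0.0000).
r_{12} = e_1·c_2 = 4.0000.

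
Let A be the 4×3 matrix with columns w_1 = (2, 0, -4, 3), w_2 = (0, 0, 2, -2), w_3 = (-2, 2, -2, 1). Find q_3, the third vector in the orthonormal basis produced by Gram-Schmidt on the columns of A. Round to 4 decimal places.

q_3 = (-0.1849, 0.8321, -0.3698, -0.3698)

w_1 = (2, 0, -4, 3); ‖w_1‖ = 5.3852, so q_1 = (0.3714, 0.0000, -0.7428, 0.5571).
q_1·w_2 = 0.3714·0 + 0.0000·0 + (-0.7428)·2 + 0.5571·(-2) = -2.5997.
u_2 = w_2 + 2.5997·q_1 = (0.9655, 0.0000, 0.0690, -0.5517).
‖u_2‖ = 1.1142, so q_2 = (0.8666, 0.0000, 0.0619, -0.4952).
q_1·w_3 = 0.3714·(-2) + 0.0000·2 + (-0.7428)·(-2) + 0.5571·1 = 1.2999; q_2·w_3 = 0.8666·(-2) + 0.0000·2 + 0.0619·(-2) + (-0.4952)·1 = -2.3521.
u_3 = w_3 − 1.2999·q_1 + 2.3521·q_2 = (-0.4444, 2.0000, -0.8889, -0.8889).
‖u_3‖ = 2.4037, so q_3 = (-0.1849, 0.8321, -0.3698, -0.3698).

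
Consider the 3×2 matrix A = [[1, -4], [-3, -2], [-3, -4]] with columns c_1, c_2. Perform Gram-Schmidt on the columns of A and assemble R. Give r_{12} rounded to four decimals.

c_1 = (1, -3, -3); ‖c_1‖ = 4.3589, so q_1 = (0.2294, -0.6882, -0.6882).
r_{12} = q_1·c_2 = 3.2118.

r_{12} = 3.2118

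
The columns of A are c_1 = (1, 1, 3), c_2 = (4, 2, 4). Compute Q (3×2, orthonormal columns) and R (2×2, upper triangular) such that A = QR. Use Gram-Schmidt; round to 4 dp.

q_1 = c_1/‖c_1‖ = (1, 1, 3)/3.3166 = (0.3015, 0.3015, 0.9045).
r_{12} = q_1·c_2 = 5.4272.
u_2 = c_2 − 5.4272·q_1 = (2.3636, 0.3636, -0.9091).
‖u_2‖ = 2.5584, so q_2 = (0.9239, 0.1421, -0.3553).

Q = [[0.3015, 0.9239], [0.3015, 0.1421], [0.9045, -0.3553]], R = [[3.3166, 5.4272], [0.0000, 2.5584]]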